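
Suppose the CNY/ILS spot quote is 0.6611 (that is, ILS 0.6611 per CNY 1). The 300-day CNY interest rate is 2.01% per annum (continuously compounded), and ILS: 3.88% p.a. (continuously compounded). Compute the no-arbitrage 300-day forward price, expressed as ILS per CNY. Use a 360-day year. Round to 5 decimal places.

T = 300/360 years.
Growth of 1 ILS over T: e^(0.0388×300/360) = 1.0328617.
CNY growth factor: e^(0.0201×300/360) = 1.0168911.
Forward (ILS per CNY) = 0.6611 × 1.0328617 / 1.0168911 = 0.6714828.

0.67148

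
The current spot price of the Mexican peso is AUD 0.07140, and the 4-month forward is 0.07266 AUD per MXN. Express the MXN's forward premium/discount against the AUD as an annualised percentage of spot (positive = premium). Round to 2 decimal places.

+5.29%

T = 4/12 years.
MXN trades forward at +1.76471% vs spot over the period.
×(1/T) gives 5.29% p.a.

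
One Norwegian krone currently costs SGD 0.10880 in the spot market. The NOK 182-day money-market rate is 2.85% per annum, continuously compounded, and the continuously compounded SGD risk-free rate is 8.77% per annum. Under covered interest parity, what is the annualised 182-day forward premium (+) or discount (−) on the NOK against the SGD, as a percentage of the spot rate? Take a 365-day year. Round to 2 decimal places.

T = 182/365 years.
CIP forward (SGD per NOK) = 0.1088 × 1.0447001/1.0143124 = 0.11205953.
(F − S)/S ÷ T = (0.11205953 − 0.1088)/0.1088/(182/365) = 0.060082 → 6.01%.

+6.01%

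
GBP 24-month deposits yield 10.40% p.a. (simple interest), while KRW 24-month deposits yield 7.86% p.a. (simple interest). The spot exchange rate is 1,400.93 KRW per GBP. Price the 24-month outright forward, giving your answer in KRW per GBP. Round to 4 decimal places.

1342.0167

T = 2 years.
KRW accumulates by 1 + 0.0786×2 = 1.157200.
GBP growth factor: 1 + 0.1040×2 = 1.208000.
So F = 1400.93 × 1.157200 / 1.208000 = 1342.016719 (KRW/GBP).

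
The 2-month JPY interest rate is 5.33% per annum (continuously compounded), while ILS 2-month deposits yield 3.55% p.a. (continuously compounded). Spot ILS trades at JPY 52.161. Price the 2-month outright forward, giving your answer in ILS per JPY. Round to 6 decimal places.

T = 2/12 years.
JPY accumulates by e^(0.0533×2/12) = 1.0089229.
Growth of 1 ILS over T: e^(0.0355×2/12) = 1.0059342.
Forward (JPY per ILS) = 52.161 × 1.0089229 / 1.0059342 = 52.31597.
Quoted the other way: 1/52.31597 = 0.019115 ILS per JPY.

0.019115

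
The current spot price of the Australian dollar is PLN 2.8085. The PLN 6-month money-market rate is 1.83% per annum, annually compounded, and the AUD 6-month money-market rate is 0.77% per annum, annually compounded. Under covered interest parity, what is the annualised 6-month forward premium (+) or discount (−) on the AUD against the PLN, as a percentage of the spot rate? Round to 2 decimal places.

T = 6/12 years.
CIP forward (PLN per AUD) = 2.8085 × 1.0091085/1.0038426 = 2.8232327.
Annualised premium = (F − S)/S × (1/T) = (2.8232327 − 2.8085)/2.8085 ÷ (6/12) = 1.05%.

+1.05%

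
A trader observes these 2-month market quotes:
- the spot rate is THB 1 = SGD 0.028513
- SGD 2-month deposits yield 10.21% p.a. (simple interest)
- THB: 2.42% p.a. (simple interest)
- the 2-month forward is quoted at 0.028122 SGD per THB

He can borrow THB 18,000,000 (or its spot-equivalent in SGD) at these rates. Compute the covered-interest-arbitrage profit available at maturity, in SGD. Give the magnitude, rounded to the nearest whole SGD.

SGD 13,730

T = 2/12 years.
Invest the THB and cover forward: 18,000,000 × 1.00403333 × 0.028122 = SGD 508,237.66.
Convert at spot and invest in SGD: 18,000,000 × 0.028513 × 1.01701667 = SGD 521,967.53.
The quoted forward undervalues THB, so borrow THB, convert to SGD at spot, deposit the SGD at 10.21%, and buy THB forward at 0.028122 to cover the loan.
Arbitrage profit = |508,237.66 − 521,967.53| = SGD 13,730.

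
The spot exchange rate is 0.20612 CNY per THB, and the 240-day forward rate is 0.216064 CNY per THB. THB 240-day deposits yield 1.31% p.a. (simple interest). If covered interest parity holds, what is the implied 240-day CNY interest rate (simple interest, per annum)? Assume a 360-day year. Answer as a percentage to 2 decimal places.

T = 240/360 years.
F/S = 0.216064/0.20612 = 1.0482437 = (growth of CNY) / (growth of THB).
The THB side grows by 1 + 0.0131×240/360 = 1.0087333.
Hence g_CNY = 1.0573983.
r = (1.0573983 − 1)/(240/360) = 0.086097 → 8.61%.

8.61%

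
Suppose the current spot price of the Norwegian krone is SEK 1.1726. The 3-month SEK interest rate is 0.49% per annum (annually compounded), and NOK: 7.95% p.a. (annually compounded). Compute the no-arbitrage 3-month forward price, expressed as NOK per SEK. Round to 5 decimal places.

0.86821

T = 3/12 years.
SEK accumulates by (1 + 0.0049)^(3/12) = 1.0012228.
Growth of 1 NOK over T: (1 + 0.0795)^(3/12) = 1.0193085.
Forward (SEK per NOK) = 1.1726 × 1.0012228 / 1.0193085 = 1.151794.
Invert for NOK per SEK: 1 / 1.151794 = 0.86821.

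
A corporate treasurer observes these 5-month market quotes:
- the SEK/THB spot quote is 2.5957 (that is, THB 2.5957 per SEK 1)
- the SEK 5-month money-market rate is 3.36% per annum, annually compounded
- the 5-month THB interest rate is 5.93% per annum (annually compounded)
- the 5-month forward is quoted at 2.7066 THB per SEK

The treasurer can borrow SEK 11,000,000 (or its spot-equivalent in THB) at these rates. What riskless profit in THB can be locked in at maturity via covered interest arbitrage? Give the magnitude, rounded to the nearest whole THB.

T = 5/12 years.
Invest the SEK and cover forward: 11,000,000 × 1.0138651815 × 2.7066 = THB 30,185,402.50.
Convert at spot and invest in THB: 11,000,000 × 2.5957 × 1.0242938656 = THB 29,246,355.46.
The quoted forward overvalues SEK, so borrow THB, buy SEK at spot, deposit the SEK at 3.36%, and sell the proceeds forward at 2.7066.
The gap between the two covered legs is THB 939,047.

THB 939,047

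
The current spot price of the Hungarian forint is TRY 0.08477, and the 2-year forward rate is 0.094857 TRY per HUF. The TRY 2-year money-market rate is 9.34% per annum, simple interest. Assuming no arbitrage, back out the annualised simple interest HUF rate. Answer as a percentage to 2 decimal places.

3.03%

T = 2 years.
CIP gives F = S · g_TRY/g_HUF, so g_TRY/g_HUF = 0.094857/0.08477 = 1.1189926.
The TRY side grows by 1 + 0.0934×2 = 1.186800.
That pins the HUF growth at 1.0605968.
(1.0605968 − 1)/T = 0.030298, i.e. 3.03%.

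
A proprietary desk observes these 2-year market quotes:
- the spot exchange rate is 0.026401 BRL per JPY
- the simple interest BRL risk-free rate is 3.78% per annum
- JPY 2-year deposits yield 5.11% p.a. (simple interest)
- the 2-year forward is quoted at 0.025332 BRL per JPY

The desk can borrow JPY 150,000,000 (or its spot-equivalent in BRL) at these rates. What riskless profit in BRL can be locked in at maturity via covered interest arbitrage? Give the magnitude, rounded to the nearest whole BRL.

BRL 71,398

T = 2 years.
Invest the JPY and cover forward: 150,000,000 × 1.102200 × 0.025332 = BRL 4,188,139.56.
Convert at spot and invest in BRL: 150,000,000 × 0.026401 × 1.075600 = BRL 4,259,537.34.
The quoted forward undervalues JPY, so borrow JPY, convert to BRL at spot, deposit the BRL at 3.78%, and buy JPY forward at 0.025332 to cover the loan.
The gap between the two covered legs is BRL 71,398.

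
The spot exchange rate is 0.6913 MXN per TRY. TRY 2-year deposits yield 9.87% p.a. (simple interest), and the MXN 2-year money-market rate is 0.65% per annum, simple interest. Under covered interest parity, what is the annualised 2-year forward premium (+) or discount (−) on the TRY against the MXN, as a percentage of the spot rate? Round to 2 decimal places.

T = 2 years.
CIP forward (MXN per TRY) = 0.6913 × 1.013000/1.197400 = 0.5848396.
(F − S)/S ÷ T = (0.5848396 − 0.6913)/0.6913/2 = -0.077000 → -7.70%.

-7.70%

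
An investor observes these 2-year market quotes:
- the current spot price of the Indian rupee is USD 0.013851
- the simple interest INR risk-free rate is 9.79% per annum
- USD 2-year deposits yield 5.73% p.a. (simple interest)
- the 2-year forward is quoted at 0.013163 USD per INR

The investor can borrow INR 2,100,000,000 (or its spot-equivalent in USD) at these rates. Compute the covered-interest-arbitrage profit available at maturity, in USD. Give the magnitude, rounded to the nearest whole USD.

T = 2 years.
Keep in INR, deliver into the forward: 2,100,000,000·1.195800·0.013163 = USD 33,054,662.34.
Swap to USD now, deposit: 2,100,000,000·0.013851·1.114600 = USD 32,420,481.66.
The quoted forward overvalues INR, so borrow USD, buy INR at spot, deposit the INR at 9.79%, and sell the proceeds forward at 0.013163.
Profit = 33,054,662.34 − 32,420,481.66 = USD 634,181.

USD 634,181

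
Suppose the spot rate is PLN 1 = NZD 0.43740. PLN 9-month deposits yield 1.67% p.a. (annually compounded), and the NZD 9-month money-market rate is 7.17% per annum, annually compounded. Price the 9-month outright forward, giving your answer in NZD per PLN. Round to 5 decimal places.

0.45503

T = 9/12 years.
NZD accumulates by (1 + 0.0717)^(9/12) = 1.0533069.
PLN growth factor: (1 + 0.0167)^(9/12) = 1.012499.
So F = 0.4374 × 1.0533069 / 1.012499 = 0.4550290 (NZD/PLN).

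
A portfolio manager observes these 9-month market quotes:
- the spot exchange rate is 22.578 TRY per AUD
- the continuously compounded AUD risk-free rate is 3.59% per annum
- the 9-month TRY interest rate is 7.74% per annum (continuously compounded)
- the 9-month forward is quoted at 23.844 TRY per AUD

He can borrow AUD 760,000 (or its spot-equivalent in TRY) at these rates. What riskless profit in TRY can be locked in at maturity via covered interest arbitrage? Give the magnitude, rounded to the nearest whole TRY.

TRY 431,132

T = 9/12 years.
Invest the AUD and cover forward: 760,000 × 1.0272907531 × 23.844 = TRY 18,615,987.74.
Convert at spot and invest in TRY: 760,000 × 22.578 × 1.0597679828 = TRY 18,184,855.55.
The quoted forward overvalues AUD, so borrow TRY, buy AUD at spot, deposit the AUD at 3.59%, and sell the proceeds forward at 23.844.
Profit = 18,615,987.74 − 18,184,855.55 = TRY 431,132.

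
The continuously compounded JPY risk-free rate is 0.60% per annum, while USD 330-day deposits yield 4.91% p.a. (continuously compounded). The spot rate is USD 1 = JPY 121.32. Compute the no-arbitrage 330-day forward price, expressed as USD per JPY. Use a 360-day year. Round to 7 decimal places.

0.0085748

T = 330/360 years.
Growth of 1 JPY over T: e^(0.0060×330/360) = 1.0055152.
Growth of 1 USD over T: e^(0.0491×330/360) = 1.0460366.
Forward (JPY per USD) = 121.32 × 1.0055152 / 1.0460366 = 116.6203.
Quoted the other way: 1/116.6203 = 0.0085748 USD per JPY.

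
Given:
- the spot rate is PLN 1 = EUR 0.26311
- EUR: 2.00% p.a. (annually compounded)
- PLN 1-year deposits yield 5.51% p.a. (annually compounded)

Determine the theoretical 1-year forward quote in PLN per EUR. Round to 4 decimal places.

3.9315

T = 1 year.
EUR growth factor: (1 + 0.0200)^1 = 1.020000.
PLN growth factor: (1 + 0.0551)^1 = 1.055100.
So F = 0.26311 × 1.020000 / 1.055100 = 0.2543571 (EUR/PLN).
Quoted the other way: 1/0.2543571 = 3.9315 PLN per EUR.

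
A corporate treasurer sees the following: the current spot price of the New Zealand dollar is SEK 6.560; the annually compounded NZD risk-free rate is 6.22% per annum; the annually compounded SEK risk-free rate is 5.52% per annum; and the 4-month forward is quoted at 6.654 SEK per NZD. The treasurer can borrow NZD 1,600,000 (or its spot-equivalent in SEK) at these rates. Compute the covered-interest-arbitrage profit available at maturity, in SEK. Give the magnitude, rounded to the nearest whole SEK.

T = 4/12 years.
Keep in NZD, deliver into the forward: 1,600,000·1.0203177275·6.654 = SEK 10,862,710.65.
Swap to SEK now, deposit: 1,600,000·6.560·1.0180714553 = SEK 10,685,677.99.
The quoted forward overvalues NZD, so borrow SEK, buy NZD at spot, deposit the NZD at 6.22%, and sell the proceeds forward at 6.654.
Profit = 10,862,710.65 − 10,685,677.99 = SEK 177,033.

SEK 177,033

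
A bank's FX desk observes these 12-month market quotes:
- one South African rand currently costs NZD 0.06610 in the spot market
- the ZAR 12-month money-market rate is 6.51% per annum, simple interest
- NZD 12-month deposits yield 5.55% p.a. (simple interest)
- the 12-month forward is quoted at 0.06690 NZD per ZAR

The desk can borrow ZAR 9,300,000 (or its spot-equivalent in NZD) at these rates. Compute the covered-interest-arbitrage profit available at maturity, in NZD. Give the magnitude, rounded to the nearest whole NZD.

NZD 13,826

T = 1 year.
Route A — deposit ZAR, sell forward: 9,300,000 × 1.065100 × 0.06690 = NZD 662,673.27.
Route B — convert at spot, deposit NZD: 9,300,000 × 0.06610 × 1.055500 = NZD 648,847.52.
The quoted forward overvalues ZAR, so borrow NZD, buy ZAR at spot, deposit the ZAR at 6.51%, and sell the proceeds forward at 0.06690.
Profit = 662,673.27 − 648,847.52 = NZD 13,826.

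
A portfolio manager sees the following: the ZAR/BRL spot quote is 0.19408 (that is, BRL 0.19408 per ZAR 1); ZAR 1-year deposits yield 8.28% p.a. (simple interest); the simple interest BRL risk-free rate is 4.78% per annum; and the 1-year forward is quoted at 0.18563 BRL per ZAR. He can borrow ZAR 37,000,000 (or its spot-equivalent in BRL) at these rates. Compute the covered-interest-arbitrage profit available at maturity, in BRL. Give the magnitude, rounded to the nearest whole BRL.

T = 1 year.
Route A — deposit ZAR, sell forward: 37,000,000 × 1.082800 × 0.18563 = BRL 7,437,006.07.
Route B — convert at spot, deposit BRL: 37,000,000 × 0.19408 × 1.047800 = BRL 7,524,209.89.
The quoted forward undervalues ZAR, so borrow ZAR, convert to BRL at spot, deposit the BRL at 4.78%, and buy ZAR forward at 0.18563 to cover the loan.
Profit = 7,524,209.89 − 7,437,006.07 = BRL 87,204.

BRL 87,204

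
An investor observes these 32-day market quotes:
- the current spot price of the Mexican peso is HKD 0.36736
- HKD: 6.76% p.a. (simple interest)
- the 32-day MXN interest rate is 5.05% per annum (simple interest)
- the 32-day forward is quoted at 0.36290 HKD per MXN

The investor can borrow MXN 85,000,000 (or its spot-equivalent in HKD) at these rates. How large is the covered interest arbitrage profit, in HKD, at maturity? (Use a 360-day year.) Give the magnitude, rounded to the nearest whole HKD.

HKD 428,265

T = 32/360 years.
Invest the MXN and cover forward: 85,000,000 × 1.0044888889 × 0.36290 = HKD 30,984,966.51.
Convert at spot and invest in HKD: 85,000,000 × 0.36736 × 1.0060088889 = HKD 31,413,231.16.
The quoted forward undervalues MXN, so borrow MXN, convert to HKD at spot, deposit the HKD at 6.76%, and buy MXN forward at 0.36290 to cover the loan.
Profit = 31,413,231.16 − 30,984,966.51 = HKD 428,265.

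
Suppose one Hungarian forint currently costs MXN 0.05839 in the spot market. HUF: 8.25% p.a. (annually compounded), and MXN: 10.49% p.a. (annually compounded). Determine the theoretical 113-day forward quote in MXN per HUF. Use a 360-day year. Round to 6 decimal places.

0.058767

T = 113/360 years.
MXN growth factor: (1 + 0.1049)^(113/360) = 1.0318073.
Growth of 1 HUF over T: (1 + 0.0825)^(113/360) = 1.0251951.
Forward (MXN per HUF) = 0.05839 × 1.0318073 / 1.0251951 = 0.05876660.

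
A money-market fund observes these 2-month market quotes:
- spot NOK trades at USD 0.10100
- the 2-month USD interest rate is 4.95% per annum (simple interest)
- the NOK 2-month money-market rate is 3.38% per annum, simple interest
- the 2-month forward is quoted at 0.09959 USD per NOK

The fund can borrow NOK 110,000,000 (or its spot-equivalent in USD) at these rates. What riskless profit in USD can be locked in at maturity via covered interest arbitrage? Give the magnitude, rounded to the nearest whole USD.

USD 185,045

T = 2/12 years.
Route A — deposit NOK, sell forward: 110,000,000 × 1.0056333333 × 0.09959 = USD 11,016,612.60.
Route B — convert at spot, deposit USD: 110,000,000 × 0.10100 × 1.008250 = USD 11,201,657.50.
The quoted forward undervalues NOK, so borrow NOK, convert to USD at spot, deposit the USD at 4.95%, and buy NOK forward at 0.09959 to cover the loan.
Profit = 11,201,657.50 − 11,016,612.60 = USD 185,045.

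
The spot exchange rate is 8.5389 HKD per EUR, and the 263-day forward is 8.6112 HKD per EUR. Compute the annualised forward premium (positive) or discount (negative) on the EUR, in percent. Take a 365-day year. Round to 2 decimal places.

+1.18%

T = 263/365 years.
(F − S)/S = (8.6112 − 8.5389)/8.5389 = 0.0084671.
×(1/T) gives 1.18% p.a.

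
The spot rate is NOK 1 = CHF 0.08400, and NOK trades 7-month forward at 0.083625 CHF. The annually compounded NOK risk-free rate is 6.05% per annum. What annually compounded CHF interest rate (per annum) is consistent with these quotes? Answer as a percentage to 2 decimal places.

T = 7/12 years.
F/S = 0.083625/0.084 = 0.9955357 = (growth of CHF) / (growth of NOK).
The NOK side grows by (1 + 0.0605)^(7/12) = 1.0348591.
So the CHF growth factor = 1.0302392.
Annualise: 1.0302392^(12/7) − 1 = 0.052397 = 5.24%.

5.24%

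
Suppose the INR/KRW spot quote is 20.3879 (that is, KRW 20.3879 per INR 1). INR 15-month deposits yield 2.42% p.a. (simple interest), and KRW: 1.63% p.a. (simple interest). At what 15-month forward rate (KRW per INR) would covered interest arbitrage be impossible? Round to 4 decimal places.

T = 15/12 years.
KRW growth factor: 1 + 0.0163×15/12 = 1.020375.
Growth of 1 INR over T: 1 + 0.0242×15/12 = 1.030250.
Forward (KRW per INR) = 20.3879 × 1.020375 / 1.030250 = 20.192481.

20.1925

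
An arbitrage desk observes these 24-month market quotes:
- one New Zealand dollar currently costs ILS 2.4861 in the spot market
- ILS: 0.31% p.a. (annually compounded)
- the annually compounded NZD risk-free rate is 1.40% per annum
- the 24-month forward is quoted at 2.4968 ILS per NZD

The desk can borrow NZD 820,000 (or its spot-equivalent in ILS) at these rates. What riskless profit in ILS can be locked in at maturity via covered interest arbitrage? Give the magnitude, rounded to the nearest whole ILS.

T = 2 years.
Invest the NZD and cover forward: 820,000 × 1.028196 × 2.4968 = ILS 2,105,103.81.
Convert at spot and invest in ILS: 820,000 × 2.4861 × 1.00620961 = ILS 2,051,260.92.
The quoted forward overvalues NZD, so borrow ILS, buy NZD at spot, deposit the NZD at 1.40%, and sell the proceeds forward at 2.4968.
Arbitrage profit = |2,105,103.81 − 2,051,260.92| = ILS 53,843.

ILS 53,843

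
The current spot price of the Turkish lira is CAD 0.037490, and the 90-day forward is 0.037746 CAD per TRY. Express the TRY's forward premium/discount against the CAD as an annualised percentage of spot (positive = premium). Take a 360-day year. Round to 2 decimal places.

+2.73%

T = 90/360 years.
(F − S)/S = (0.037746 − 0.03749)/0.03749 = 0.0068285.
×(1/T) gives 2.73% p.a.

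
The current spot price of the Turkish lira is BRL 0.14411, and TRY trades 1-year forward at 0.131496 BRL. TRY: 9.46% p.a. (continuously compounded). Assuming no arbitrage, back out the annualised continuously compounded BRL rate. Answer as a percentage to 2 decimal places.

0.30%

T = 1 year.
CIP gives F = S · g_BRL/g_TRY, so g_BRL/g_TRY = 0.131496/0.14411 = 0.9124696.
TRY growth factor: e^(0.0946×1) = 1.0992191.
That pins the BRL growth at 1.003004.
Take logs: ln 1.003004 / 1 = 0.002999, so 0.30%.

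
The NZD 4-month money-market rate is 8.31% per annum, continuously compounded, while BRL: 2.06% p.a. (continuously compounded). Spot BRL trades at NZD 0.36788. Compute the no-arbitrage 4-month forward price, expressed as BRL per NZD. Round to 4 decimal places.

2.6622

T = 4/12 years.
NZD accumulates by e^(0.0831×4/12) = 1.0280872.
Growth of 1 BRL over T: e^(0.0206×4/12) = 1.0068903.
So F = 0.36788 × 1.0280872 / 1.0068903 = 0.3756246 (NZD/BRL).
Invert for BRL per NZD: 1 / 0.3756246 = 2.6622.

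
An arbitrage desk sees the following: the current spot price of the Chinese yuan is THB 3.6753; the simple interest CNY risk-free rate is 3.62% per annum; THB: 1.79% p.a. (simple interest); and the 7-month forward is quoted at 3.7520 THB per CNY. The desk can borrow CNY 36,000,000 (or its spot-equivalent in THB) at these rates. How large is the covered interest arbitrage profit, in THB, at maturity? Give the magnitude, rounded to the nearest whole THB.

THB 4,231,925

T = 7/12 years.
Route A — deposit CNY, sell forward: 36,000,000 × 1.02111666667 × 3.7520 = THB 137,924,270.40.
Route B — convert at spot, deposit THB: 36,000,000 × 3.6753 × 1.01044166667 = THB 133,692,345.27.
The quoted forward overvalues CNY, so borrow THB, buy CNY at spot, deposit the CNY at 3.62%, and sell the proceeds forward at 3.7520.
The gap between the two covered legs is THB 4,231,925.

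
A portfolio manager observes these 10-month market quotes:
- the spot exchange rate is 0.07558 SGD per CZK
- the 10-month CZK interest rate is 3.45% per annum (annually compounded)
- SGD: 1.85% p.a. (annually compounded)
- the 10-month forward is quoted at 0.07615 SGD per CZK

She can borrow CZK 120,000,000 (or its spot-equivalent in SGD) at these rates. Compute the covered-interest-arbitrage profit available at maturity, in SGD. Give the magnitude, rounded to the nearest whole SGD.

T = 10/12 years.
Route A — deposit CZK, sell forward: 120,000,000 × 1.028668432 × 0.07615 = SGD 9,399,972.13.
Route B — convert at spot, deposit SGD: 120,000,000 × 0.07558 × 1.015393069 = SGD 9,209,208.98.
The quoted forward overvalues CZK, so borrow SGD, buy CZK at spot, deposit the CZK at 3.45%, and sell the proceeds forward at 0.07615.
Profit = 9,399,972.13 − 9,209,208.98 = SGD 190,763.

SGD 190,763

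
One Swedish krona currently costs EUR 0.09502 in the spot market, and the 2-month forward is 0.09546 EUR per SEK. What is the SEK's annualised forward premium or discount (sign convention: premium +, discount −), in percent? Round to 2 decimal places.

T = 2/12 years.
(F − S)/S = (0.09546 − 0.09502)/0.09502 = 0.0046306.
×(1/T) gives 2.78% p.a.

+2.78%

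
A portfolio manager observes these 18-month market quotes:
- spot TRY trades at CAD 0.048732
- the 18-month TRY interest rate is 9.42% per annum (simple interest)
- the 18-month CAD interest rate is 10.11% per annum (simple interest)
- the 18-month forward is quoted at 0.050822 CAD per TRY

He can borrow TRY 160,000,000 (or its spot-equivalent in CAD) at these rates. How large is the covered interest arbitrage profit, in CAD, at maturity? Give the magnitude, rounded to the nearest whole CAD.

CAD 300,951

T = 18/12 years.
Invest the TRY and cover forward: 160,000,000 × 1.141300 × 0.050822 = CAD 9,280,503.78.
Convert at spot and invest in CAD: 160,000,000 × 0.048732 × 1.151650 = CAD 8,979,553.25.
The quoted forward overvalues TRY, so borrow CAD, buy TRY at spot, deposit the TRY at 9.42%, and sell the proceeds forward at 0.050822.
The gap between the two covered legs is CAD 300,951.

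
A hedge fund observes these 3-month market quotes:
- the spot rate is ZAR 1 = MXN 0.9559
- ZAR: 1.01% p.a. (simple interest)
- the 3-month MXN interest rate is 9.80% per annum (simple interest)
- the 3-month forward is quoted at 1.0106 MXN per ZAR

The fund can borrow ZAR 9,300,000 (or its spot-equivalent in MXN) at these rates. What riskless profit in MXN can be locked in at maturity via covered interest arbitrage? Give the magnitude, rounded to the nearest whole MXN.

MXN 314,640

T = 3/12 years.
Route A — deposit ZAR, sell forward: 9,300,000 × 1.002525 × 1.0106 = MXN 9,422,311.41.
Route B — convert at spot, deposit MXN: 9,300,000 × 0.9559 × 1.024500 = MXN 9,107,671.82.
The quoted forward overvalues ZAR, so borrow MXN, buy ZAR at spot, deposit the ZAR at 1.01%, and sell the proceeds forward at 1.0106.
Profit = 9,422,311.41 − 9,107,671.82 = MXN 314,640.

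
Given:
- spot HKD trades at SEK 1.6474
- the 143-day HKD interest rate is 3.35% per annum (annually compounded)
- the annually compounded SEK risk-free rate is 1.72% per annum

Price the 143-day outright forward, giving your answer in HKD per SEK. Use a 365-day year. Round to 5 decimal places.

T = 143/365 years.
SEK growth factor: (1 + 0.0172)^(143/365) = 1.0067037.
Growth of 1 HKD over T: (1 + 0.0335)^(143/365) = 1.0129933.
So F = 1.6474 × 1.0067037 / 1.0129933 = 1.637171 (SEK/HKD).
Invert for HKD per SEK: 1 / 1.637171 = 0.61081.

0.61081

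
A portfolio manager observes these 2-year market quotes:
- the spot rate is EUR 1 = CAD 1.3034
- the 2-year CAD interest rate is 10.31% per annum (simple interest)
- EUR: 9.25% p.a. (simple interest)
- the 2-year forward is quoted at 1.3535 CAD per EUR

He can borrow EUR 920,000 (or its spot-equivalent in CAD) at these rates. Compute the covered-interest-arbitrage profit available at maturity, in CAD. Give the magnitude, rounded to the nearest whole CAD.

T = 2 years.
Route A — deposit EUR, sell forward: 920,000 × 1.185000 × 1.3535 = CAD 1,475,585.70.
Route B — convert at spot, deposit CAD: 920,000 × 1.3034 × 1.206200 = CAD 1,446,388.19.
The quoted forward overvalues EUR, so borrow CAD, buy EUR at spot, deposit the EUR at 9.25%, and sell the proceeds forward at 1.3535.
Profit = 1,475,585.70 − 1,446,388.19 = CAD 29,198.

CAD 29,198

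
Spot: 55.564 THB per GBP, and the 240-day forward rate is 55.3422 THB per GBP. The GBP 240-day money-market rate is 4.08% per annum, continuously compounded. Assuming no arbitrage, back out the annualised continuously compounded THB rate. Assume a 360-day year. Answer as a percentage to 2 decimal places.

T = 240/360 years.
F/S = 55.3422/55.564 = 0.9960082 = (growth of THB) / (growth of GBP).
The GBP side grows by e^(0.0408×240/360) = 1.0275733.
Hence g_THB = 1.0234714.
r = ln(1.0234714)/(240/360) = 0.034800 → 3.48%.

3.48%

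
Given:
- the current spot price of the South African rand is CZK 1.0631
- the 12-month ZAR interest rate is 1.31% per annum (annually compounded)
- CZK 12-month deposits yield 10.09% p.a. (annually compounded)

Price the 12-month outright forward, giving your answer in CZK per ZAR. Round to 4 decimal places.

1.1552

T = 1 year.
CZK accumulates by (1 + 0.1009)^1 = 1.100900.
ZAR accumulates by (1 + 0.0131)^1 = 1.013100.
Forward (CZK per ZAR) = 1.0631 × 1.100900 / 1.013100 = 1.155233.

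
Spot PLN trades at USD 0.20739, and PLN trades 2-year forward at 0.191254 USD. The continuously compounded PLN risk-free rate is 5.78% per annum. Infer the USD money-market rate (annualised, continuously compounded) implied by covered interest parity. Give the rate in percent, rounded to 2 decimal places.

1.73%

T = 2 years.
By CIP, F/S equals the USD-to-PLN growth ratio: 0.191254/0.20739 = 0.9221949.
The PLN side grows by e^(0.0578×2) = 1.1225468.
So the USD growth factor = 1.0352069.
r = ln(1.0352069)/2 = 0.017301 → 1.73%.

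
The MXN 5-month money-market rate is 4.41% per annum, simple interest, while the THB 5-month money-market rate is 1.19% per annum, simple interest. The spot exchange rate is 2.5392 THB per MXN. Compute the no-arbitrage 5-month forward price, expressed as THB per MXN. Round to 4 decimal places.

T = 5/12 years.
Growth of 1 THB over T: 1 + 0.0119×5/12 = 1.0049583.
Growth of 1 MXN over T: 1 + 0.0441×5/12 = 1.018375.
CIP: F = S · (grow THB)/(grow MXN) = 2.5392 × 1.0049583/1.018375 = 2.505747 THB per MXN.

2.5057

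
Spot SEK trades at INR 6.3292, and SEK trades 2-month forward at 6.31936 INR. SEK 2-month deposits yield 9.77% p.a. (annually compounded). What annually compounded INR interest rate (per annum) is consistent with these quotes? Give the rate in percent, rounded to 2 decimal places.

T = 2/12 years.
F/S = 6.31936/6.3292 = 0.9984453 = (growth of INR) / (growth of SEK).
The SEK side grows by (1 + 0.0977)^(2/12) = 1.0156575.
That pins the INR growth at 1.0140785.
Annualise: 1.0140785^(12/2) − 1 = 0.087500 = 8.75%.

8.75%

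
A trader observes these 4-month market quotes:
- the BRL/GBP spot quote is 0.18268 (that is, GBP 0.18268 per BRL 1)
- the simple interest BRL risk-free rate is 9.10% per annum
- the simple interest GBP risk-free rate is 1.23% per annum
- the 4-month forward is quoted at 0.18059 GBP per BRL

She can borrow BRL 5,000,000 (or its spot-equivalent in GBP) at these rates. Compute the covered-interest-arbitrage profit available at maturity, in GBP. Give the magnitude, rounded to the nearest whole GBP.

GBP 13,195

T = 4/12 years.
Route A — deposit BRL, sell forward: 5,000,000 × 1.03033333 × 0.18059 = GBP 930,339.48.
Route B — convert at spot, deposit GBP: 5,000,000 × 0.18268 × 1.004100 = GBP 917,144.94.
The quoted forward overvalues BRL, so borrow GBP, buy BRL at spot, deposit the BRL at 9.10%, and sell the proceeds forward at 0.18059.
Arbitrage profit = |930,339.48 − 917,144.94| = GBP 13,195.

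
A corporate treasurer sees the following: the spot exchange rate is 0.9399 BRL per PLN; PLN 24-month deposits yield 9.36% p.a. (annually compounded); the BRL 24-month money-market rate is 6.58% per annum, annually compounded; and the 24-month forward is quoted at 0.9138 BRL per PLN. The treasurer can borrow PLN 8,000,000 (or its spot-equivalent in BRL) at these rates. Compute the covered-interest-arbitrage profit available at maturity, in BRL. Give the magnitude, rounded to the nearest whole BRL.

T = 2 years.
Keep in PLN, deliver into the forward: 8,000,000·1.19596096·0.9138 = BRL 8,742,953.00.
Swap to BRL now, deposit: 8,000,000·0.9399·1.13592964 = BRL 8,541,282.15.
The quoted forward overvalues PLN, so borrow BRL, buy PLN at spot, deposit the PLN at 9.36%, and sell the proceeds forward at 0.9138.
Profit = 8,742,953.00 − 8,541,282.15 = BRL 201,671.

BRL 201,671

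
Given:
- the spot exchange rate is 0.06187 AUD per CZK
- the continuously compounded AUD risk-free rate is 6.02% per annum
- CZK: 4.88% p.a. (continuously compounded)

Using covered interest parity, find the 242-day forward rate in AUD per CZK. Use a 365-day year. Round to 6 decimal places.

0.062339

T = 242/365 years.
AUD accumulates by e^(0.0602×242/365) = 1.0407207.
Growth of 1 CZK over T: e^(0.0488×242/365) = 1.0328842.
Forward (AUD per CZK) = 0.06187 × 1.0407207 / 1.0328842 = 0.06233941.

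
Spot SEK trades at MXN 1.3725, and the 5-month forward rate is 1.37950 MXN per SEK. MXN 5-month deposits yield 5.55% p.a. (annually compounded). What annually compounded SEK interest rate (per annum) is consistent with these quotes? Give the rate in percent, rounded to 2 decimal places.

4.27%

T = 5/12 years.
By CIP, F/S equals the MXN-to-SEK growth ratio: 1.3795/1.3725 = 1.0051002.
The MXN side grows by (1 + 0.0555)^(5/12) = 1.0227613.
So the SEK growth factor = 1.0175715.
Annualise: 1.0175715^(12/5) − 1 = 0.042692 = 4.27%.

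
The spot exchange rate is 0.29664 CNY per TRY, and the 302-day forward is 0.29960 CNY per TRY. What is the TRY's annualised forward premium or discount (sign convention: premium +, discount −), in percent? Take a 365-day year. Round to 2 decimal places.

+1.21%

T = 302/365 years.
TRY trades forward at +0.99784% vs spot over the period.
Per annum: 0.0099784 / (302/365) = 0.012060 = 1.21%.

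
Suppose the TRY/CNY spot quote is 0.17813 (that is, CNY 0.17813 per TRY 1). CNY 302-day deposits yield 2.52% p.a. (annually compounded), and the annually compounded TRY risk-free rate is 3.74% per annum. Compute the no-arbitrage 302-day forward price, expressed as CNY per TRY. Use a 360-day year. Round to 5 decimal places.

0.17637

T = 302/360 years.
CNY accumulates by (1 + 0.0252)^(302/360) = 1.0210975.
TRY accumulates by (1 + 0.0374)^(302/360) = 1.0312813.
CIP: F = S · (grow CNY)/(grow TRY) = 0.17813 × 1.0210975/1.0312813 = 0.1763710 CNY per TRY.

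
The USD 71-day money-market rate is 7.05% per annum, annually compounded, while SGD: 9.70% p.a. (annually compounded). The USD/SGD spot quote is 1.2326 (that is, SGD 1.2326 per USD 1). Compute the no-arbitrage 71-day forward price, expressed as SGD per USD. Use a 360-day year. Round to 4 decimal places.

T = 71/360 years.
SGD accumulates by (1 + 0.0970)^(71/360) = 1.0184264.
USD growth factor: (1 + 0.0705)^(71/360) = 1.0135266.
CIP: F = S · (grow SGD)/(grow USD) = 1.2326 × 1.0184264/1.0135266 = 1.238559 SGD per USD.

1.2386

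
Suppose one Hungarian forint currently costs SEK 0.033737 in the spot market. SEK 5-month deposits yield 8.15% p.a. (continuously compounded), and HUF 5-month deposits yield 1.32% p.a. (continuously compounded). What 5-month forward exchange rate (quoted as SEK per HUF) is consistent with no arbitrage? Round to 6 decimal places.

T = 5/12 years.
SEK accumulates by e^(0.0815×5/12) = 1.0345415.
Growth of 1 HUF over T: e^(0.0132×5/12) = 1.0055152.
So F = 0.033737 × 1.0345415 / 1.0055152 = 0.03471089 (SEK/HUF).

0.034711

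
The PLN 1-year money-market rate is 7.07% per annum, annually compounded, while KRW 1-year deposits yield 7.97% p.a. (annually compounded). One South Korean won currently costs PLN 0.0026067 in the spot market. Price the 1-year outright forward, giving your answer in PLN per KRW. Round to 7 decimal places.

T = 1 year.
PLN growth factor: (1 + 0.0707)^1 = 1.070700.
Growth of 1 KRW over T: (1 + 0.0797)^1 = 1.079700.
So F = 0.0026067 × 1.070700 / 1.079700 = 0.002584971 (PLN/KRW).

0.0025850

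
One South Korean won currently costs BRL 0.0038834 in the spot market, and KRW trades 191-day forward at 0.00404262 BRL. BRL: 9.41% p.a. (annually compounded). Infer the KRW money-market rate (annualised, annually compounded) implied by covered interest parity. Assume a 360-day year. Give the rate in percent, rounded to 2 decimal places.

1.43%

T = 191/360 years.
F/S = 0.00404262/0.0038834 = 1.0410002 = (growth of BRL) / (growth of KRW).
BRL growth factor: (1 + 0.0941)^(191/360) = 1.0488706.
Hence g_KRW = 1.0075604.
r = 1.0075604^(360/191) − 1 = 0.014298 → 1.43%.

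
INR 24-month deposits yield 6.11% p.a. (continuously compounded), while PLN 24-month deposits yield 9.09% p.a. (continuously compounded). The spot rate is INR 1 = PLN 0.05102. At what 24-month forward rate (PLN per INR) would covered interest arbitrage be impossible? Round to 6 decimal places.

0.054153

T = 2 years.
PLN accumulates by e^(0.0909×2) = 1.1993743.
INR accumulates by e^(0.0611×2) = 1.1299801.
Forward (PLN per INR) = 0.05102 × 1.1993743 / 1.1299801 = 0.05415323.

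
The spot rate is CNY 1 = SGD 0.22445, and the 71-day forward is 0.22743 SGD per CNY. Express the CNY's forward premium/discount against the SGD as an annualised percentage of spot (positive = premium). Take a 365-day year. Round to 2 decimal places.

T = 71/365 years.
CNY trades forward at +1.32769% vs spot over the period.
Per annum: 0.0132769 / (71/365) = 0.068254 = 6.83%.

+6.83%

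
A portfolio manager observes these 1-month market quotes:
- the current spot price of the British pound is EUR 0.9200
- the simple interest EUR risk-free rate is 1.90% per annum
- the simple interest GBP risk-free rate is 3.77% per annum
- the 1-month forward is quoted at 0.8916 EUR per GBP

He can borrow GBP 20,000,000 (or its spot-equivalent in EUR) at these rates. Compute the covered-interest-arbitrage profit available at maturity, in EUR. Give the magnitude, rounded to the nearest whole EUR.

T = 1/12 years.
Keep in GBP, deliver into the forward: 20,000,000·1.0031416667·0.8916 = EUR 17,888,022.20.
Swap to EUR now, deposit: 20,000,000·0.9200·1.0015833333 = EUR 18,429,133.33.
The quoted forward undervalues GBP, so borrow GBP, convert to EUR at spot, deposit the EUR at 1.90%, and buy GBP forward at 0.8916 to cover the loan.
Arbitrage profit = |17,888,022.20 − 18,429,133.33| = EUR 541,111.

EUR 541,111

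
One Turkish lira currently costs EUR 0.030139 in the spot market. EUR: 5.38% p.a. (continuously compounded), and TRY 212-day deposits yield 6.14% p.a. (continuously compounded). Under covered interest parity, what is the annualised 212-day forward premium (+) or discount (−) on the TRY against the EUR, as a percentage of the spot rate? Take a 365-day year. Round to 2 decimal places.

-0.76%

T = 212/365 years.
No-arbitrage forward: 0.030139 × 1.0317416 / 1.036306 = 0.030006253 EUR/TRY.
Annualised premium = (F − S)/S × (1/T) = (0.030006253 − 0.030139)/0.030139 ÷ (212/365) = -0.76%.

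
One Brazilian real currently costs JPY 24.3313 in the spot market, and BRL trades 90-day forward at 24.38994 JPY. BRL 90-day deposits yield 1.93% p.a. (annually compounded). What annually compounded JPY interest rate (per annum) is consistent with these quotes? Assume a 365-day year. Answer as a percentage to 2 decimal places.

2.93%

T = 90/365 years.
CIP gives F = S · g_JPY/g_BRL, so g_JPY/g_BRL = 24.38994/24.3313 = 1.0024101.
BRL growth factor: (1 + 0.0193)^(90/365) = 1.0047247.
So the JPY growth factor = 1.0071462.
Annualise: 1.0071462^(365/90) − 1 = 0.029300 = 2.93%.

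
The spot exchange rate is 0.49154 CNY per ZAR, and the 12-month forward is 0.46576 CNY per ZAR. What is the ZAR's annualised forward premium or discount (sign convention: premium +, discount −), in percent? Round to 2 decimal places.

T = 1 year.
ZAR trades forward at -5.24474% vs spot over the period.
×(1/T) gives -5.24% p.a.

-5.24%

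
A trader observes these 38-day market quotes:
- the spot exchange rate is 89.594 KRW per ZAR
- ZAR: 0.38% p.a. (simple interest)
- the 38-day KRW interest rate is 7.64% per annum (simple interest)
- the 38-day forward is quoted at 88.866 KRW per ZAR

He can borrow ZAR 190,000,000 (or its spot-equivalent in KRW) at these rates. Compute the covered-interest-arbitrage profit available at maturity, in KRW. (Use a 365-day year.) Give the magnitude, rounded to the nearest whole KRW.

KRW 267,039,560

T = 38/365 years.
Route A — deposit ZAR, sell forward: 190,000,000 × 1.000395616438 × 88.866 = KRW 16,891,219,801.57.
Route B — convert at spot, deposit KRW: 190,000,000 × 89.594 × 1.007953972603 = KRW 17,158,259,362.06.
The quoted forward undervalues ZAR, so borrow ZAR, convert to KRW at spot, deposit the KRW at 7.64%, and buy ZAR forward at 88.866 to cover the loan.
The gap between the two covered legs is KRW 267,039,560.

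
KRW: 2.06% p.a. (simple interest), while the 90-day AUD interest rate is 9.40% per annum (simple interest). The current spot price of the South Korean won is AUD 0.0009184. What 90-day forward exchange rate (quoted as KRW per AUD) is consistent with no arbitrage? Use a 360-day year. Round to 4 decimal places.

1069.3285

T = 90/360 years.
AUD accumulates by 1 + 0.0940×90/360 = 1.023500.
Growth of 1 KRW over T: 1 + 0.0206×90/360 = 1.005150.
CIP: F = S · (grow AUD)/(grow KRW) = 0.0009184 × 1.023500/1.005150 = 0.0009351662936 AUD per KRW.
Invert for KRW per AUD: 1 / 0.0009351662936 = 1069.3285.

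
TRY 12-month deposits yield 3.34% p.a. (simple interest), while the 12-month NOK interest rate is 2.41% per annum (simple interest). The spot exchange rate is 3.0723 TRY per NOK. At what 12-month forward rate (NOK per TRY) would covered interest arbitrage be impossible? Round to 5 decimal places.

T = 1 year.
TRY growth factor: 1 + 0.0334×1 = 1.033400.
Growth of 1 NOK over T: 1 + 0.0241×1 = 1.024100.
So F = 3.0723 × 1.033400 / 1.024100 = 3.100200 (TRY/NOK).
Quoted the other way: 1/3.100200 = 0.32256 NOK per TRY.

0.32256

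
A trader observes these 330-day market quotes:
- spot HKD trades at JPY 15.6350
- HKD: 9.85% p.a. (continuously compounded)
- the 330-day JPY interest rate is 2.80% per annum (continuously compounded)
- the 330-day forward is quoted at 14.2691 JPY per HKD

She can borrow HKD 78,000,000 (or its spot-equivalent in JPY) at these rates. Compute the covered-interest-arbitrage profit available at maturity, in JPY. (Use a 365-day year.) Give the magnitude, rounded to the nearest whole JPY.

T = 330/365 years.
Keep in HKD, deliver into the forward: 78,000,000·1.093140552798·14.2691 = JPY 1,216,654,285.23.
Swap to JPY now, deposit: 78,000,000·15.6350·1.02563821591 = JPY 1,250,796,573.45.
The quoted forward undervalues HKD, so borrow HKD, convert to JPY at spot, deposit the JPY at 2.80%, and buy HKD forward at 14.2691 to cover the loan.
The gap between the two covered legs is JPY 34,142,288.

JPY 34,142,288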